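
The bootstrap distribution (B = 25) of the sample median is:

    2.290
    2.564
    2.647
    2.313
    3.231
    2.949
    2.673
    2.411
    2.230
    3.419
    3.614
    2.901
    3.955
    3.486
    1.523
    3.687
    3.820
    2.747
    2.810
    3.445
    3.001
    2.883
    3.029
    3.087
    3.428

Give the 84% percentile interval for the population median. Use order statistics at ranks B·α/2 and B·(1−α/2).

(2.230, 3.687)

Sorted replicates: 1.523, 2.230, 2.290, 2.313, 2.411, 2.564, 2.647, 2.673, 2.747, 2.810, 2.883, 2.901, 2.949, 3.001, 3.029, 3.087, 3.231, 3.419, 3.428, 3.445, 3.486, 3.614, 3.687, 3.820, 3.955
α = 0.16; lower rank = 25 × 0.080 = 2; upper rank = 25 × 0.920 = 23.
The 2nd smallest replicate is 2.230; the 23rd is 3.687.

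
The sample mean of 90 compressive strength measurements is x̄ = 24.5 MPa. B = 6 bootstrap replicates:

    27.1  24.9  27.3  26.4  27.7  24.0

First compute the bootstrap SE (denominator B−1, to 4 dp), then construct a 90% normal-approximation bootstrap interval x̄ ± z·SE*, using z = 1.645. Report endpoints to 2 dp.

(22.08, 26.92)

Mean of replicates = 26.2333; sum of squared deviations = 10.8333; SE* = √(10.8333/5) = 1.4720
Margin = 1.645 × 1.4720 = 2.421
Interval: 24.5 ± 2.421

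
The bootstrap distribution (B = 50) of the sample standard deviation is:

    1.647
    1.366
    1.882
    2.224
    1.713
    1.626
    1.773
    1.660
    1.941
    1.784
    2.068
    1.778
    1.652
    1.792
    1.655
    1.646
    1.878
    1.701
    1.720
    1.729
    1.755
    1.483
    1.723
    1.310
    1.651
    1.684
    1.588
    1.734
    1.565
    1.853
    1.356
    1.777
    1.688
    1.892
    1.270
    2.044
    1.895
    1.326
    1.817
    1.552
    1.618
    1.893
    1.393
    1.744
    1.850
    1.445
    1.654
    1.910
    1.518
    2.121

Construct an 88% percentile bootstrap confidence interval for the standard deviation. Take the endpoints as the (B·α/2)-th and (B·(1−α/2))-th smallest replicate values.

Sorted replicates: 1.270, 1.310, 1.326, 1.356, 1.366, 1.393, 1.445, 1.483, 1.518, 1.552, 1.565, 1.588, 1.618, 1.626, 1.646, 1.647, 1.651, 1.652, 1.654, 1.655, 1.660, 1.684, 1.688, 1.701, 1.713, 1.720, 1.723, 1.729, 1.734, 1.744, 1.755, 1.773, 1.777, 1.778, 1.784, 1.792, 1.817, 1.850, 1.853, 1.878, 1.882, 1.892, 1.893, 1.895, 1.910, 1.941, 2.044, 2.068, 2.121, 2.224
α = 0.12; lower rank = 50 × 0.060 = 3; upper rank = 50 × 0.940 = 47.
The 3rd smallest replicate is 1.326; the 47th is 2.044.

(1.326, 2.044)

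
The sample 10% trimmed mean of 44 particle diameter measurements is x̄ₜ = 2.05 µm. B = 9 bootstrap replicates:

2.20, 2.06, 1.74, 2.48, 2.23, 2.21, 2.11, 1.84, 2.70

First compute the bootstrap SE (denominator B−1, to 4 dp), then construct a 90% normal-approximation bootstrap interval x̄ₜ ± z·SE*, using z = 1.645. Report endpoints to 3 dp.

(1.566, 2.534)

Mean of replicates = 2.1744; sum of squared deviations = 0.6924; SE* = √(0.6924/8) = 0.2942
Margin = 1.645 × 0.2942 = 0.4840
Interval: 2.05 ± 0.4840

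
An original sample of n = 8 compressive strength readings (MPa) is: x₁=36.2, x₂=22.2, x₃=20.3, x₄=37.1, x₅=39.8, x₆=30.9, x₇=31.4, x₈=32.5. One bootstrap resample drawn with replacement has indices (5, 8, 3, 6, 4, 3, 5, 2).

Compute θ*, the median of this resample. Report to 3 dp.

Resample values: 39.8, 32.5, 20.3, 30.9, 37.1, 20.3, 39.8, 22.2.
Sorted: 20.3, 20.3, 22.2, 30.9, 32.5, 37.1, 39.8, 39.8
Median = average of the two middle values = 31.700

θ* = 31.700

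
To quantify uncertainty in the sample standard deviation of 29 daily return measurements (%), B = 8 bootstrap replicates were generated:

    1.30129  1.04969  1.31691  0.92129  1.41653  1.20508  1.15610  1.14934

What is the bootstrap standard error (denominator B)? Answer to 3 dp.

Bootstrap SE is the standard deviation of the 8 replicate standard deviations.
Mean of replicates: (1.30129 + 1.04969 + 1.31691 + 0.92129 + 1.41653 + 1.20508 + 1.15610 + 1.14934) / 8 = 9.516230 / 8 = 1.189529
Sum of squared deviations: (+0.111761)² + (−0.139839)² + (+0.127381)² + (−0.268239)² + (+0.227001)² + (+0.015551)² + (−0.033429)² + (−0.040189)² = 0.174727
Variance = 0.174727 / 8 = 0.021841
SE* = √0.021841

SE* = 0.148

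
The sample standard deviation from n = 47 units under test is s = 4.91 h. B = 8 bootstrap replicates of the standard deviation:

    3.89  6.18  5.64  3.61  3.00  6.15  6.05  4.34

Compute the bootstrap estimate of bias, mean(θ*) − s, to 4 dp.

bias = −0.0525

mean(θ*) = (3.89 + 6.18 + 5.64 + 3.61 + 3.00 + 6.15 + 6.05 + 4.34) / 8 = 4.85750
bias = 4.85750 − 4.91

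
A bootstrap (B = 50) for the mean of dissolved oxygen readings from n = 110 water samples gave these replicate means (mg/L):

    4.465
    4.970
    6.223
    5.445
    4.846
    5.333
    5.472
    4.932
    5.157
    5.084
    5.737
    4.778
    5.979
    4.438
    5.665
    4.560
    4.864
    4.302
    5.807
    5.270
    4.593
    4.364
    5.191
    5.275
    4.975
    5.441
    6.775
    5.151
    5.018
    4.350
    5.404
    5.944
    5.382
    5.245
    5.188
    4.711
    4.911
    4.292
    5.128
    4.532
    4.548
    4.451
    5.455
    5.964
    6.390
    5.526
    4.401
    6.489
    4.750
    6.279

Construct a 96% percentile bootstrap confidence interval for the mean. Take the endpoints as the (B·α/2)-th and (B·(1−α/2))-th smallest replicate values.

(4.292, 6.489)

Sorted replicates: 4.292, 4.302, 4.350, 4.364, 4.401, 4.438, 4.451, 4.465, 4.532, 4.548, 4.560, 4.593, 4.711, 4.750, 4.778, 4.846, 4.864, 4.911, 4.932, 4.970, 4.975, 5.018, 5.084, 5.128, 5.151, 5.157, 5.188, 5.191, 5.245, 5.270, 5.275, 5.333, 5.382, 5.404, 5.441, 5.445, 5.455, 5.472, 5.526, 5.665, 5.737, 5.807, 5.944, 5.964, 5.979, 6.223, 6.279, 6.390, 6.489, 6.775
α = 0.04; lower rank = 50 × 0.020 = 1; upper rank = 50 × 0.980 = 49.
The 1st smallest replicate is 4.292; the 49th is 6.489.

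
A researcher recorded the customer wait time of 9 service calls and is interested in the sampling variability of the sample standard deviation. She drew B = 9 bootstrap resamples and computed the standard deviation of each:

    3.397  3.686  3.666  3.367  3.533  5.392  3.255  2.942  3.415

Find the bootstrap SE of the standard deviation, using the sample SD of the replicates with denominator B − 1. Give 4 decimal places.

Bootstrap SE is the standard deviation of the 9 replicate standard deviations.
Mean of replicates: (3.397 + 3.686 + 3.666 + 3.367 + 3.533 + 5.392 + 3.255 + 2.942 + 3.415) / 9 = 32.65300 / 9 = 3.62811
Sum of squared deviations: (−0.23111)² + (+0.05789)² + (+0.03789)² + (−0.26111)² + (−0.09511)² + (+1.76389)² + (−0.37311)² + (−0.68611)² + (−0.21311)² = 3.90210
Variance = 3.90210 / 8 = 0.48776
SE* = √0.48776

SE* = 0.6984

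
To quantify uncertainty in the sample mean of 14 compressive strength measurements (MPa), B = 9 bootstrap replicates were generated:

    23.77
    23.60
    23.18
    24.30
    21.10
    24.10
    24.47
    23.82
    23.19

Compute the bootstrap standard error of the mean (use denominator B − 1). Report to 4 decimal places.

Bootstrap SE is the standard deviation of the 9 replicate means.
Mean of replicates: (23.77 + 23.60 + 23.18 + 24.30 + 21.10 + 24.10 + 24.47 + 23.82 + 23.19) / 9 = 211.53000 / 9 = 23.50333
Sum of squared deviations: (+0.26667)² + (+0.09667)² + (−0.32333)² + (+0.79667)² + (−2.40333)² + (+0.59667)² + (+0.96667)² + (+0.31667)² + (−0.31333)² = 8.08460
Variance = 8.08460 / 8 = 1.01057
SE* = √1.01057

SE* = 1.0053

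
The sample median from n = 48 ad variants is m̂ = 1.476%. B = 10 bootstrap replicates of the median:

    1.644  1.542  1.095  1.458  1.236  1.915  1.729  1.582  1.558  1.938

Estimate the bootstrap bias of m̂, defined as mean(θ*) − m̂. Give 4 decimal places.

mean(θ*) = (1.644 + 1.542 + 1.095 + 1.458 + 1.236 + 1.915 + 1.729 + 1.582 + 1.558 + 1.938) / 10 = 1.56970
bias = 1.56970 − 1.476

bias = +0.0937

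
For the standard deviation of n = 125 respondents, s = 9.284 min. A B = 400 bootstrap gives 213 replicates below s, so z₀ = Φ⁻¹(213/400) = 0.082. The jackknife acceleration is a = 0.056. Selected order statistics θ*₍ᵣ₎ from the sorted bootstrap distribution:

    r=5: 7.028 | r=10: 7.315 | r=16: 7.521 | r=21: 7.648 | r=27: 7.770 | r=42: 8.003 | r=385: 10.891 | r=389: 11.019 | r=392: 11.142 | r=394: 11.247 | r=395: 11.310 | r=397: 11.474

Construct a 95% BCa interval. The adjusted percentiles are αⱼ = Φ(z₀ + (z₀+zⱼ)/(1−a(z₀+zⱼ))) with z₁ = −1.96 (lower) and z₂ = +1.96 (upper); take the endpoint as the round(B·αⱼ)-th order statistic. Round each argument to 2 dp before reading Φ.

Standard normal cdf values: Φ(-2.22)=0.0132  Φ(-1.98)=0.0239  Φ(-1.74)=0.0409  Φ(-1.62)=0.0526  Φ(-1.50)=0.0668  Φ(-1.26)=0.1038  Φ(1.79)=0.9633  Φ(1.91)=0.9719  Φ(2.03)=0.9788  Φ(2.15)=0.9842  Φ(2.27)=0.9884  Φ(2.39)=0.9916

Lower: z₀ + z₁ = 0.082 + (-1.960) = -1.878; 1 − a(z₀+z₁) = 1 − (0.056)(-1.878) = 1.1052; argument = 0.082 + (-1.878)/1.1052 = -1.6173 → -1.62.
α₁ = Φ(-1.62) = 0.0526; rank = round(400 × 0.0526) = 21; θ*₍21₎ = 7.648.
Upper: z₀ + z₂ = 2.042; 1 − a(z₀+z₂) = 0.8856; argument = 2.3877 → 2.39; α₂ = 0.9916; rank = 397; θ*₍397₎ = 11.474.

(7.648, 11.474)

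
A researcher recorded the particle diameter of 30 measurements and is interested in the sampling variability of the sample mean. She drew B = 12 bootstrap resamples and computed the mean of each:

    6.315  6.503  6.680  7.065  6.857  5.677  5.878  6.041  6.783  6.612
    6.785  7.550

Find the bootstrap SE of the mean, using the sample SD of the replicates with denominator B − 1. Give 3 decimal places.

Bootstrap SE is the standard deviation of the 12 replicate means.
Mean of replicates: (6.315 + 6.503 + 6.680 + 7.065 + 6.857 + 5.677 + 5.878 + 6.041 + 6.783 + 6.612 + 6.785 + 7.550) / 12 = 78.7460 / 12 = 6.5622
Sum of squared deviations: (−0.2472)² + (−0.0592)² + (+0.1178)² + (+0.5028)² + (+0.2948)² + (−0.8852)² + (−0.6842)² + (−0.5212)² + (+0.2208)² + (+0.0498)² + (+0.2228)² + (+0.9878)² = 3.0182
Variance = 3.0182 / 11 = 0.2744
SE* = √0.2744

SE* = 0.524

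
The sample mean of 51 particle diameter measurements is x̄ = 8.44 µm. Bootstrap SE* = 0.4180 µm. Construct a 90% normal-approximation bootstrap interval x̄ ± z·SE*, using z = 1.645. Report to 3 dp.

Margin = 1.645 × 0.4180 = 0.6876
Interval: 8.44 ± 0.6876

(7.752, 9.128)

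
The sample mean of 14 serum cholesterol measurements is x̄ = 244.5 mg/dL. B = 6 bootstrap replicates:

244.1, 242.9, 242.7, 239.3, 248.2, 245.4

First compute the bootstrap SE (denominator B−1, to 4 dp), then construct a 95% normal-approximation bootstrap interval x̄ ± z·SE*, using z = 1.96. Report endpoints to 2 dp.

(238.67, 250.33)

Mean of replicates = 243.7667; sum of squared deviations = 44.2733; SE* = √(44.2733/5) = 2.9757
Margin = 1.96 × 2.9757 = 5.832
Interval: 244.5 ± 5.832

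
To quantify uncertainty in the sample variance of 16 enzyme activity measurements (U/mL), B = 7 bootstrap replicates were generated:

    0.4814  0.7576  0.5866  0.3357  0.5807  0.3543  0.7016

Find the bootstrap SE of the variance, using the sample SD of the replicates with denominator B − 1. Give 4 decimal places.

Bootstrap SE is the standard deviation of the 7 replicate variances.
Mean of replicates: (0.4814 + 0.7576 + 0.5866 + 0.3357 + 0.5807 + 0.3543 + 0.7016) / 7 = 3.79790 / 7 = 0.54256
Sum of squared deviations: (−0.06116)² + (+0.21504)² + (+0.04404)² + (−0.20686)² + (+0.03814)² + (−0.18826)² + (+0.15904)² = 0.15690
Variance = 0.15690 / 6 = 0.02615
SE* = √0.02615

SE* = 0.1617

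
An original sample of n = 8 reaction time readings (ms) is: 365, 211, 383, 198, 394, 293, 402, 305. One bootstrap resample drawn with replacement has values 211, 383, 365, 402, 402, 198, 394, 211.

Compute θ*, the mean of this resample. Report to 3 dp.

θ* = 320.750

Mean = (211 + 383 + 365 + 402 + 402 + 198 + 394 + 211) / 8 = 2566.0 / 8 = 320.750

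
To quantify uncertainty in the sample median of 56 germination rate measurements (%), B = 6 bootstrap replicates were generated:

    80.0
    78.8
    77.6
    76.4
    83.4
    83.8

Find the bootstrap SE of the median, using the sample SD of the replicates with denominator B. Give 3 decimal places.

SE* = 2.774

Bootstrap SE is the standard deviation of the 6 replicate medians.
Mean of replicates: (80.0 + 78.8 + 77.6 + 76.4 + 83.4 + 83.8) / 6 = 480.0000 / 6 = 80.0000
Sum of squared deviations: (+0.0000)² + (−1.2000)² + (−2.4000)² + (−3.6000)² + (+3.4000)² + (+3.8000)² = 46.1600
Variance = 46.1600 / 6 = 7.6933
SE* = √7.6933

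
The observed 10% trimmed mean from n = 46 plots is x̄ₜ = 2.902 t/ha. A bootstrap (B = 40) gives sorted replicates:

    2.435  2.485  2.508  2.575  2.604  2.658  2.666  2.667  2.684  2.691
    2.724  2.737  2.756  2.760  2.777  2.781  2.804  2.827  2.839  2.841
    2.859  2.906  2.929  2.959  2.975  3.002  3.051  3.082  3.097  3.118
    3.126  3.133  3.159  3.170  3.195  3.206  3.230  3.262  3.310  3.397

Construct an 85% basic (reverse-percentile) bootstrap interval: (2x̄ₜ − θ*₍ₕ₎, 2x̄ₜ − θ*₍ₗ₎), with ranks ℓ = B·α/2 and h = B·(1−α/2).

Percentile endpoints at ranks 3 and 37: θ*₍3₎ = 2.508, θ*₍37₎ = 3.230.
Basic interval reflects these around x̄ₜ:
  lower = 2 × 2.902 − 3.230 = 2.574
  upper = 2 × 2.902 − 2.508 = 3.296

(2.574, 3.296)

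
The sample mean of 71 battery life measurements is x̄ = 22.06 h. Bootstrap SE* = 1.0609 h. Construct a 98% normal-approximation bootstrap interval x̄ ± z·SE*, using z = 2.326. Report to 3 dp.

Margin = 2.326 × 1.0609 = 2.4677
Interval: 22.06 ± 2.4677

(19.592, 24.528)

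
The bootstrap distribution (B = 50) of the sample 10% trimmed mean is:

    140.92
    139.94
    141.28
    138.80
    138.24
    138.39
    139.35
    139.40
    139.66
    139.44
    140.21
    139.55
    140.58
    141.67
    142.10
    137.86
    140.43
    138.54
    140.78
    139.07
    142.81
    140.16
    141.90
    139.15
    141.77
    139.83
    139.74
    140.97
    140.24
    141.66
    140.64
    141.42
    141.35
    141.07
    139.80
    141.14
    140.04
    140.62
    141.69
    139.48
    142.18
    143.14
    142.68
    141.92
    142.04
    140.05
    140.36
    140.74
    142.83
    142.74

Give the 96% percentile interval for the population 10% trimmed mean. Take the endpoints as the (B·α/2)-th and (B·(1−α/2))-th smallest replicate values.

(137.86, 142.83)

Sorted replicates: 137.86, 138.24, 138.39, 138.54, 138.80, 139.07, 139.15, 139.35, 139.40, 139.44, 139.48, 139.55, 139.66, 139.74, 139.80, 139.83, 139.94, 140.04, 140.05, 140.16, 140.21, 140.24, 140.36, 140.43, 140.58, 140.62, 140.64, 140.74, 140.78, 140.92, 140.97, 141.07, 141.14, 141.28, 141.35, 141.42, 141.66, 141.67, 141.69, 141.77, 141.90, 141.92, 142.04, 142.10, 142.18, 142.68, 142.74, 142.81, 142.83, 143.14
α = 0.04; lower rank = 50 × 0.020 = 1; upper rank = 50 × 0.980 = 49.
The 1st smallest replicate is 137.86; the 49th is 142.83.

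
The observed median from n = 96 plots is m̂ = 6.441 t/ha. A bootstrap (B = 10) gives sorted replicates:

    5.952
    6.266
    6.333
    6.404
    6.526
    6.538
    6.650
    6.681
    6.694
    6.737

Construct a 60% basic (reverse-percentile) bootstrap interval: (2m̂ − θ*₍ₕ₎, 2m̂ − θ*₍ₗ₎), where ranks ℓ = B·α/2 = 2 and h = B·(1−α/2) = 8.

(6.201, 6.616)

Percentile endpoints at ranks 2 and 8: θ*₍2₎ = 6.266, θ*₍8₎ = 6.681.
Basic interval reflects these around m̂:
  lower = 2 × 6.441 − 6.681 = 6.201
  upper = 2 × 6.441 − 6.266 = 6.616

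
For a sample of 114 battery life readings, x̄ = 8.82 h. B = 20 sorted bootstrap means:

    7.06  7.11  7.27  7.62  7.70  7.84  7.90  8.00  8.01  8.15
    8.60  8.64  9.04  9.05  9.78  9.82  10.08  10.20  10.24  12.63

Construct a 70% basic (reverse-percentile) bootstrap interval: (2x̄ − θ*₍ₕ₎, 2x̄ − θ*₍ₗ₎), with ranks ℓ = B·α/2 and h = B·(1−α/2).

Percentile endpoints at ranks 3 and 17: θ*₍3₎ = 7.27, θ*₍17₎ = 10.08.
Basic interval reflects these around x̄:
  lower = 2 × 8.82 − 10.08 = 7.56
  upper = 2 × 8.82 − 7.27 = 10.37

(7.56, 10.37)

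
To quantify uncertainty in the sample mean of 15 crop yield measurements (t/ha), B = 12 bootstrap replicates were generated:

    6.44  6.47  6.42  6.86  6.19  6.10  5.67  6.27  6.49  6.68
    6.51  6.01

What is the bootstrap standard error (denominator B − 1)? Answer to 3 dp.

SE* = 0.318

Bootstrap SE is the standard deviation of the 12 replicate means.
Mean of replicates: (6.44 + 6.47 + 6.42 + 6.86 + 6.19 + 6.10 + 5.67 + 6.27 + 6.49 + 6.68 + 6.51 + 6.01) / 12 = 76.1100 / 12 = 6.3425
Sum of squared deviations: (+0.0975)² + (+0.1275)² + (+0.0775)² + (+0.5175)² + (−0.1525)² + (−0.2425)² + (−0.6725)² + (−0.0725)² + (+0.1475)² + (+0.3375)² + (+0.1675)² + (−0.3325)² = 1.1134
Variance = 1.1134 / 11 = 0.1012
SE* = √0.1012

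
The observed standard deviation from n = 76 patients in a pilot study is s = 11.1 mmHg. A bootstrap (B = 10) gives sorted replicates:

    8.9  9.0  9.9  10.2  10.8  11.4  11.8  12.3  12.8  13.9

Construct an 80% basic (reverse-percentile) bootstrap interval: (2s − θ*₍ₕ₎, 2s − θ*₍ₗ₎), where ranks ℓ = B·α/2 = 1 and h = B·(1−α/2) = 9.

(9.4, 13.3)

Percentile endpoints at ranks 1 and 9: θ*₍1₎ = 8.9, θ*₍9₎ = 12.8.
Basic interval reflects these around s:
  lower = 2 × 11.1 − 12.8 = 9.4
  upper = 2 × 11.1 − 8.9 = 13.3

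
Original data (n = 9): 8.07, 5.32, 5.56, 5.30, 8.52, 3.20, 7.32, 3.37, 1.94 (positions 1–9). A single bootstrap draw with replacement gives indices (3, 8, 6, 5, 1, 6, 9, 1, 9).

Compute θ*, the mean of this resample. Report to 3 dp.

θ* = 4.874

Resample values: 5.56, 3.37, 3.20, 8.52, 8.07, 3.20, 1.94, 8.07, 1.94.
Mean = (5.56 + 3.37 + 3.20 + 8.52 + 8.07 + 3.20 + 1.94 + 8.07 + 1.94) / 9 = 43.870 / 9 = 4.874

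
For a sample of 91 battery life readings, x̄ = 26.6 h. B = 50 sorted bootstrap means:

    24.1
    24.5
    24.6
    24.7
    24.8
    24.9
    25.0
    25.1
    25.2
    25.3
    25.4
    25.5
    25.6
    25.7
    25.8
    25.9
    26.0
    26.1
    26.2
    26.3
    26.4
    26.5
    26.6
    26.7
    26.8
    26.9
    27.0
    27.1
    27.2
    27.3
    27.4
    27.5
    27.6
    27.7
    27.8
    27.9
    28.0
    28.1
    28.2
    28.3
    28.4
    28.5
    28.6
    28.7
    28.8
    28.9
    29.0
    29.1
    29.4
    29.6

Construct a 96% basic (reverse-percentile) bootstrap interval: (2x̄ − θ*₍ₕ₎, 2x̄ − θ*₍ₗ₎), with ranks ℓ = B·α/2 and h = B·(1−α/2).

(23.8, 29.1)

Percentile endpoints at ranks 1 and 49: θ*₍1₎ = 24.1, θ*₍49₎ = 29.4.
Basic interval reflects these around x̄:
  lower = 2 × 26.6 − 29.4 = 23.8
  upper = 2 × 26.6 − 24.1 = 29.1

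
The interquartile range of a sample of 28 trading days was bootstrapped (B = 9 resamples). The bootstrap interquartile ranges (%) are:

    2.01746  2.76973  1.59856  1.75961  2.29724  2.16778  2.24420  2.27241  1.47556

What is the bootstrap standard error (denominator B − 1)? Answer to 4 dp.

Bootstrap SE is the standard deviation of the 9 replicate interquartile ranges.
Mean of replicates: (2.01746 + 2.76973 + 1.59856 + 1.75961 + 2.29724 + 2.16778 + 2.24420 + 2.27241 + 1.47556) / 9 = 18.602550 / 9 = 2.066950
Sum of squared deviations: (−0.049490)² + (+0.702780)² + (−0.468390)² + (−0.307340)² + (+0.230290)² + (+0.100830)² + (+0.177250)² + (+0.205460)² + (−0.591390)² = 1.296770
Variance = 1.296770 / 8 = 0.162096
SE* = √0.162096

SE* = 0.4026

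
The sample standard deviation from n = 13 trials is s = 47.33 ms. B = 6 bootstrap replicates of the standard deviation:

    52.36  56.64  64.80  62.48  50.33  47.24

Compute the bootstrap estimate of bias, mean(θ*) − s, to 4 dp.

mean(θ*) = (52.36 + 56.64 + 64.80 + 62.48 + 50.33 + 47.24) / 6 = 55.64167
bias = 55.64167 − 47.33

bias = +8.3117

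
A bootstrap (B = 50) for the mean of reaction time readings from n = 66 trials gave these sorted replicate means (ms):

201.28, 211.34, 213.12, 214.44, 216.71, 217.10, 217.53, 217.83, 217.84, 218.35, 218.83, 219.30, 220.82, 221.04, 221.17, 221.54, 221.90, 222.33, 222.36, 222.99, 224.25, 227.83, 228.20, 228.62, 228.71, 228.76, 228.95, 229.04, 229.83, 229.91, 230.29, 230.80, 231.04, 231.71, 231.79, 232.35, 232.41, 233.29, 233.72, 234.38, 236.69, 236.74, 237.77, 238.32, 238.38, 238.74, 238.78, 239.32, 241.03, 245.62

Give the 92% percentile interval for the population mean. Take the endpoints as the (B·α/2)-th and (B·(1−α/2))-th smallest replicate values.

α = 0.08; lower rank = 50 × 0.040 = 2; upper rank = 50 × 0.960 = 48.
The 2nd smallest replicate is 211.34; the 48th is 239.32.

(211.34, 239.32)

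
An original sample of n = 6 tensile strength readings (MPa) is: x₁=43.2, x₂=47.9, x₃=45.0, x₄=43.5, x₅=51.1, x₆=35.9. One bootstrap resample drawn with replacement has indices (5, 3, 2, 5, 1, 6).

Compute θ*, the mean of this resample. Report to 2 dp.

θ* = 45.70

Resample values: 51.1, 45.0, 47.9, 51.1, 43.2, 35.9.
Mean = (51.1 + 45.0 + 47.9 + 51.1 + 43.2 + 35.9) / 6 = 274.20 / 6 = 45.70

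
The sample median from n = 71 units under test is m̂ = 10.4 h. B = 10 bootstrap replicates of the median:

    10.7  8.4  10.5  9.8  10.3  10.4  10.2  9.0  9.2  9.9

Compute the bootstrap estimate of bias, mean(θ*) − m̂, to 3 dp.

mean(θ*) = (10.7 + 8.4 + 10.5 + 9.8 + 10.3 + 10.4 + 10.2 + 9.0 + 9.2 + 9.9) / 10 = 9.8400
bias = 9.8400 − 10.4

bias = −0.560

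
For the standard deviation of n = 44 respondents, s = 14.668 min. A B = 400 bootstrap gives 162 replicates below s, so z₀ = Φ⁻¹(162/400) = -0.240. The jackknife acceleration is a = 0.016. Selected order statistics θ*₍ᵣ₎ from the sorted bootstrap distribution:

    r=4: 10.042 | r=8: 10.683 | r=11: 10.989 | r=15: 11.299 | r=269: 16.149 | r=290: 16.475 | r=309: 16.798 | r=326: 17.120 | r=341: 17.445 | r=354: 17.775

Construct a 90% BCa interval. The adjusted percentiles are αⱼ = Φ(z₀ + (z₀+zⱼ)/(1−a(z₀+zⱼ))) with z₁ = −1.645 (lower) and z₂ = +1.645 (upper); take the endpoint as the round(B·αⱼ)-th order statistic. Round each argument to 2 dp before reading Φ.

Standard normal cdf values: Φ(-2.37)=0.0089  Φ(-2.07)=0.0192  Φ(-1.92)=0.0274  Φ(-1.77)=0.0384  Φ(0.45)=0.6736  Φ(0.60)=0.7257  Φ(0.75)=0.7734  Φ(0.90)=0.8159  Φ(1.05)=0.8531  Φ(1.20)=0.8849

Lower: z₀ + z₁ = -0.240 + (-1.645) = -1.885; 1 − a(z₀+z₁) = 1 − (0.016)(-1.885) = 1.0302; argument = -0.240 + (-1.885)/1.0302 = -2.0698 → -2.07.
α₁ = Φ(-2.07) = 0.0192; rank = round(400 × 0.0192) = 8; θ*₍8₎ = 10.683.
Upper: z₀ + z₂ = 1.405; 1 − a(z₀+z₂) = 0.9775; argument = 1.1973 → 1.20; α₂ = 0.8849; rank = 354; θ*₍354₎ = 17.775.

(10.683, 17.775)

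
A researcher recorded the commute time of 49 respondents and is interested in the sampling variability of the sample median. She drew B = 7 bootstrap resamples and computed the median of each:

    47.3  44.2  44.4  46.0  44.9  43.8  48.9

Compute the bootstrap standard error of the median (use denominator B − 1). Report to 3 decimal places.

Bootstrap SE is the standard deviation of the 7 replicate medians.
Mean of replicates: (47.3 + 44.2 + 44.4 + 46.0 + 44.9 + 43.8 + 48.9) / 7 = 319.5000 / 7 = 45.6429
Sum of squared deviations: (+1.6571)² + (−1.4429)² + (−1.2429)² + (+0.3571)² + (−0.7429)² + (−1.8429)² + (+3.2571)² = 21.0571
Variance = 21.0571 / 6 = 3.5095
SE* = √3.5095

SE* = 1.873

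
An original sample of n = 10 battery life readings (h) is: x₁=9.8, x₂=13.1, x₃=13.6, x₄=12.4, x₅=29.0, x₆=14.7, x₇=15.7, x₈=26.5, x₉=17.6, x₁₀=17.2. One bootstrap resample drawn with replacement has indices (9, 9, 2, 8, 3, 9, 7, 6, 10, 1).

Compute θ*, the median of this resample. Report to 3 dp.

θ* = 16.450

Resample values: 17.6, 17.6, 13.1, 26.5, 13.6, 17.6, 15.7, 14.7, 17.2, 9.8.
Sorted: 9.8, 13.1, 13.6, 14.7, 15.7, 17.2, 17.6, 17.6, 17.6, 26.5
Median = average of the two middle values = 16.450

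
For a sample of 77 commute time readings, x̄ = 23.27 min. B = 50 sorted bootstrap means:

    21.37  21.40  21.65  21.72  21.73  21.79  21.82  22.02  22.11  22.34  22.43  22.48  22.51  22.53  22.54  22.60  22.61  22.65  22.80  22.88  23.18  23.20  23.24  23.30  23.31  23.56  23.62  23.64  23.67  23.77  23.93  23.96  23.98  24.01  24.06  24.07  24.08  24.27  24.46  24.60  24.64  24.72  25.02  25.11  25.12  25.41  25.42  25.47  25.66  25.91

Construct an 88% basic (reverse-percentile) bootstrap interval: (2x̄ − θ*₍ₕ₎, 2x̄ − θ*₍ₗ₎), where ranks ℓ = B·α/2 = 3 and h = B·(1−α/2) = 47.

Percentile endpoints at ranks 3 and 47: θ*₍3₎ = 21.65, θ*₍47₎ = 25.42.
Basic interval reflects these around x̄:
  lower = 2 × 23.27 − 25.42 = 21.12
  upper = 2 × 23.27 − 21.65 = 24.89

(21.12, 24.89)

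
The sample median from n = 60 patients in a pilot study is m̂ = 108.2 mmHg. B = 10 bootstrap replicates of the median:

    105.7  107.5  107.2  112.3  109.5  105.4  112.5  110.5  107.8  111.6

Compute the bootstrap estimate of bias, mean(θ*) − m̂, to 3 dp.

bias = +0.800

mean(θ*) = (105.7 + 107.5 + 107.2 + 112.3 + 109.5 + 105.4 + 112.5 + 110.5 + 107.8 + 111.6) / 10 = 109.0000
bias = 109.0000 − 108.2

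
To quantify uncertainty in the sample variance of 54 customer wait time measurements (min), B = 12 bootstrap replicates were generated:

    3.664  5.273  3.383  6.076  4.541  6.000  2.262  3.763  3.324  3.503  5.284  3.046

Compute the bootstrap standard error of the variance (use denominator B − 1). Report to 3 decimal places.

Bootstrap SE is the standard deviation of the 12 replicate variances.
Mean of replicates: (3.664 + 5.273 + 3.383 + 6.076 + 4.541 + 6.000 + 2.262 + 3.763 + 3.324 + 3.503 + 5.284 + 3.046) / 12 = 50.1190 / 12 = 4.1766
Sum of squared deviations: (−0.5126)² + (+1.0964)² + (−0.7936)² + (+1.8994)² + (+0.3644)² + (+1.8234)² + (−1.9146)² + (−0.4136)² + (−0.8526)² + (−0.6736)² + (+1.1074)² + (−1.1306)² = 16.6820
Variance = 16.6820 / 11 = 1.5165
SE* = √1.5165

SE* = 1.231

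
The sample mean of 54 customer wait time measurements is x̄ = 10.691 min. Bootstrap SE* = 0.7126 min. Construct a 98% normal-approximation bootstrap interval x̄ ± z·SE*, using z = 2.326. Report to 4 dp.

(9.0335, 12.3485)

Margin = 2.326 × 0.7126 = 1.65751
Interval: 10.691 ± 1.65751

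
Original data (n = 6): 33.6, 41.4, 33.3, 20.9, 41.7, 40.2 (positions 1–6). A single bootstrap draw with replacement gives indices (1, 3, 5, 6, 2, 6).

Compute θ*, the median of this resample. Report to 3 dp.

θ* = 40.200

Resample values: 33.6, 33.3, 41.7, 40.2, 41.4, 40.2.
Sorted: 33.3, 33.6, 40.2, 40.2, 41.4, 41.7
Median = average of the two middle values = 40.200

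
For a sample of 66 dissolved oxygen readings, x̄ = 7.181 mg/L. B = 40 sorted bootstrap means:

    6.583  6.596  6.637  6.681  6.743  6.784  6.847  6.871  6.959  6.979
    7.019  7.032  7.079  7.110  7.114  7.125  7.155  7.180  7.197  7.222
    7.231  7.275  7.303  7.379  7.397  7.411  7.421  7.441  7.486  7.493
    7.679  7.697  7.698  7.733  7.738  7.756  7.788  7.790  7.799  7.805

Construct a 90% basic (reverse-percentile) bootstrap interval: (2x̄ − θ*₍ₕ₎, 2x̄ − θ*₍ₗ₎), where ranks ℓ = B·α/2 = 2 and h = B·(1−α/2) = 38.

(6.572, 7.766)

Percentile endpoints at ranks 2 and 38: θ*₍2₎ = 6.596, θ*₍38₎ = 7.790.
Basic interval reflects these around x̄:
  lower = 2 × 7.181 − 7.790 = 6.572
  upper = 2 × 7.181 − 6.596 = 7.766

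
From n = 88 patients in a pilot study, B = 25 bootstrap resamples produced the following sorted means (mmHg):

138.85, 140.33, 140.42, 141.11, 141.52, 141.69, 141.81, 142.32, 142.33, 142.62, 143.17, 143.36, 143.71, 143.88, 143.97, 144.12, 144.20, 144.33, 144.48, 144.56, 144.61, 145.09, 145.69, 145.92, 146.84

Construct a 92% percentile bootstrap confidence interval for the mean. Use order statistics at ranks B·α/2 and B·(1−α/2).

(138.85, 145.92)

α = 0.08; lower rank = 25 × 0.040 = 1; upper rank = 25 × 0.960 = 24.
The 1st smallest replicate is 138.85; the 24th is 145.92.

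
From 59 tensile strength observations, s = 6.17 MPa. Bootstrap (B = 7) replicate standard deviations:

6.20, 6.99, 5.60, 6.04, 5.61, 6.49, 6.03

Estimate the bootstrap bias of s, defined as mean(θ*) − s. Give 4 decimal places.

bias = −0.0329

mean(θ*) = (6.20 + 6.99 + 5.60 + 6.04 + 5.61 + 6.49 + 6.03) / 7 = 6.13714
bias = 6.13714 − 6.17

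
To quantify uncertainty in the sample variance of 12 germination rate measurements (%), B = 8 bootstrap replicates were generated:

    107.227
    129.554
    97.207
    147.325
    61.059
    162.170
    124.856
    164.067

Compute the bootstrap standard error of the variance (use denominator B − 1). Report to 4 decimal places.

SE* = 35.0478

Bootstrap SE is the standard deviation of the 8 replicate variances.
Mean of replicates: (107.227 + 129.554 + 97.207 + 147.325 + 61.059 + 162.170 + 124.856 + 164.067) / 8 = 993.46500 / 8 = 124.18312
Sum of squared deviations: (−16.95612)² + (+5.37088)² + (−26.97612)² + (+23.14187)² + (−63.12412)² + (+37.98687)² + (+0.67288)² + (+39.88388)² = 8598.44825
Variance = 8598.44825 / 7 = 1228.34975
SE* = √1228.34975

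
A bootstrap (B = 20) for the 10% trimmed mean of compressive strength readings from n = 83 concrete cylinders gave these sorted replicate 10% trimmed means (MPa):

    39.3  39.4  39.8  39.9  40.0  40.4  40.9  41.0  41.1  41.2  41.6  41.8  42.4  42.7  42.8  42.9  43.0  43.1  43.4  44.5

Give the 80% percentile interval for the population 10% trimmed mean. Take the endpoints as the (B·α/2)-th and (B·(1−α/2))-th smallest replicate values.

α = 0.20; lower rank = 20 × 0.100 = 2; upper rank = 20 × 0.900 = 18.
The 2nd smallest replicate is 39.4; the 18th is 43.1.

(39.4, 43.1)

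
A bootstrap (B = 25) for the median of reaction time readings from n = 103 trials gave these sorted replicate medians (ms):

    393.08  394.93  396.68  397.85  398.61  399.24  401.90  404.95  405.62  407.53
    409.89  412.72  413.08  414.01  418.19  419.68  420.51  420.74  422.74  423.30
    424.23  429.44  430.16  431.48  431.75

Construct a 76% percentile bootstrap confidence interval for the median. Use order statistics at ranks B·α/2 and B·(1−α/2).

(396.68, 429.44)

α = 0.24; lower rank = 25 × 0.120 = 3; upper rank = 25 × 0.880 = 22.
The 3rd smallest replicate is 396.68; the 22nd is 429.44.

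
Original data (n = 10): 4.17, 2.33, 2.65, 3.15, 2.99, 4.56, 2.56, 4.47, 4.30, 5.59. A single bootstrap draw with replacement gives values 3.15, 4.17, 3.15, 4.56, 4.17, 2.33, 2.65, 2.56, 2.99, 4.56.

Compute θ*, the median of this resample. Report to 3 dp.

θ* = 3.150

Sorted: 2.33, 2.56, 2.65, 2.99, 3.15, 3.15, 4.17, 4.17, 4.56, 4.56
Median = average of the two middle values = 3.150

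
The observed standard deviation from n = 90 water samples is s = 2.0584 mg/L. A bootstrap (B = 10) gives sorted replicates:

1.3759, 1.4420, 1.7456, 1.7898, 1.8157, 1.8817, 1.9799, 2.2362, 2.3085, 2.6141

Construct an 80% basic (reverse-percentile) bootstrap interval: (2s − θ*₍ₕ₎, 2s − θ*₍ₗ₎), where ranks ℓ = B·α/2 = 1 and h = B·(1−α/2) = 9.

Percentile endpoints at ranks 1 and 9: θ*₍1₎ = 1.3759, θ*₍9₎ = 2.3085.
Basic interval reflects these around s:
  lower = 2 × 2.0584 − 2.3085 = 1.8083
  upper = 2 × 2.0584 − 1.3759 = 2.7409

(1.8083, 2.7409)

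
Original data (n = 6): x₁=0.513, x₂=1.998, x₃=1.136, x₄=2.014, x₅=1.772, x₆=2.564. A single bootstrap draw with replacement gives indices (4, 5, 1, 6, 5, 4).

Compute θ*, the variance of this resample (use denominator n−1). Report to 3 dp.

θ* = 0.466

Resample values: 2.014, 1.772, 0.513, 2.564, 1.772, 2.014.
Mean = 1.7748; sum of squared deviations = 2.3294
s² = 2.3294 / 5 = 0.4659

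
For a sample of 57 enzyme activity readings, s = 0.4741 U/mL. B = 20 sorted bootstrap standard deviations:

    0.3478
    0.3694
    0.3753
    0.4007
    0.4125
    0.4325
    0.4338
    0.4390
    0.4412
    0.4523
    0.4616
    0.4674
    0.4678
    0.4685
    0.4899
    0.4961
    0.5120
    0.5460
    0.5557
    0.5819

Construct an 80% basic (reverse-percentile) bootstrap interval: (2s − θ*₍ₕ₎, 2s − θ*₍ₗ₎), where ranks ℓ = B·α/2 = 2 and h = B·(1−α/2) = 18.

Percentile endpoints at ranks 2 and 18: θ*₍2₎ = 0.3694, θ*₍18₎ = 0.5460.
Basic interval reflects these around s:
  lower = 2 × 0.4741 − 0.5460 = 0.4022
  upper = 2 × 0.4741 − 0.3694 = 0.5788

(0.4022, 0.5788)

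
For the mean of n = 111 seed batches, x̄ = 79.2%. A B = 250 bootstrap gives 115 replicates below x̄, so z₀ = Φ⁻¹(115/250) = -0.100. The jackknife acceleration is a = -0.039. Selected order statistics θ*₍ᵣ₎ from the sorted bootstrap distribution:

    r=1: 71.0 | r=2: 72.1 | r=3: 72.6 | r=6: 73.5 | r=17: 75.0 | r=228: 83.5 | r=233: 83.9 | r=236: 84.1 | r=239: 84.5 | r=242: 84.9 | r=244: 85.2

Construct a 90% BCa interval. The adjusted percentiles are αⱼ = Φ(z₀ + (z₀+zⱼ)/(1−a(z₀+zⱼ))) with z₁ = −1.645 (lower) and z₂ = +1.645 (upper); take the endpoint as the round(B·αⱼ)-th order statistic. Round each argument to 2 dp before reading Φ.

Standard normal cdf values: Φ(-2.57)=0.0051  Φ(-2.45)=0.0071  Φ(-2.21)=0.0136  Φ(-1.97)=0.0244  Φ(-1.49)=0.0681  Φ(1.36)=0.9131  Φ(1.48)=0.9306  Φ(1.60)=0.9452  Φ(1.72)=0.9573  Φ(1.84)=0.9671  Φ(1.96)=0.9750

Lower: z₀ + z₁ = -0.100 + (-1.645) = -1.745; 1 − a(z₀+z₁) = 1 − (-0.039)(-1.745) = 0.9319; argument = -0.100 + (-1.745)/0.9319 = -1.9724 → -1.97.
α₁ = Φ(-1.97) = 0.0244; rank = round(250 × 0.0244) = 6; θ*₍6₎ = 73.5.
Upper: z₀ + z₂ = 1.545; 1 − a(z₀+z₂) = 1.0603; argument = 1.3572 → 1.36; α₂ = 0.9131; rank = 228; θ*₍228₎ = 83.5.

(73.5, 83.5)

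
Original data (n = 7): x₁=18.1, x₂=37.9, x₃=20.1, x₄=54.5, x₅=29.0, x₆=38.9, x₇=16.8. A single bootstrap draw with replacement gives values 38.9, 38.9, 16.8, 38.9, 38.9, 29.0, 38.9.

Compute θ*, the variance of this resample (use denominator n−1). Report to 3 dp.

Mean = 34.3286; sum of squared deviations = 440.1343
s² = 440.1343 / 6 = 73.3557

θ* = 73.356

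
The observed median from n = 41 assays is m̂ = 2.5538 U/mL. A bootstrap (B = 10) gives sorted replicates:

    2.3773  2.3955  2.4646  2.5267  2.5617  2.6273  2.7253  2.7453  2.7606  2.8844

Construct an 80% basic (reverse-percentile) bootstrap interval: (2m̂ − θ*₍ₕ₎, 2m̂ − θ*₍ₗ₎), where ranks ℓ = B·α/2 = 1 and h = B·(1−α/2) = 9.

(2.3470, 2.7303)

Percentile endpoints at ranks 1 and 9: θ*₍1₎ = 2.3773, θ*₍9₎ = 2.7606.
Basic interval reflects these around m̂:
  lower = 2 × 2.5538 − 2.7606 = 2.3470
  upper = 2 × 2.5538 − 2.3773 = 2.7303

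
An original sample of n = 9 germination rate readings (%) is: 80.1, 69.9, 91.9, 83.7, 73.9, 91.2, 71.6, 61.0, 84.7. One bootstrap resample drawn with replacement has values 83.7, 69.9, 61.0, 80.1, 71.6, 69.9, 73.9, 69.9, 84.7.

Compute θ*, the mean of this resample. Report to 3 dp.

θ* = 73.856

Mean = (83.7 + 69.9 + 61.0 + 80.1 + 71.6 + 69.9 + 73.9 + 69.9 + 84.7) / 9 = 664.70 / 9 = 73.856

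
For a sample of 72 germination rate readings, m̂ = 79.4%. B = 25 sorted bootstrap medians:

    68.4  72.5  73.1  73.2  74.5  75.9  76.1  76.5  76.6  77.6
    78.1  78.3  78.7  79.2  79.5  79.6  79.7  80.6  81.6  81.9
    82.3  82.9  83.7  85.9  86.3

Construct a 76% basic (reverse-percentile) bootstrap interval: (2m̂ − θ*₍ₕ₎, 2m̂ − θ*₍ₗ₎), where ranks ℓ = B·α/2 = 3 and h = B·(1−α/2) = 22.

(75.9, 85.7)

Percentile endpoints at ranks 3 and 22: θ*₍3₎ = 73.1, θ*₍22₎ = 82.9.
Basic interval reflects these around m̂:
  lower = 2 × 79.4 − 82.9 = 75.9
  upper = 2 × 79.4 − 73.1 = 85.7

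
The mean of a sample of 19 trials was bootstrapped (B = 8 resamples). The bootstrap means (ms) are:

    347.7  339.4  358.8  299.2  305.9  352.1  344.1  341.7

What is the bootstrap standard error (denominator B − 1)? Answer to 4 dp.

Bootstrap SE is the standard deviation of the 8 replicate means.
Mean of replicates: (347.7 + 339.4 + 358.8 + 299.2 + 305.9 + 352.1 + 344.1 + 341.7) / 8 = 2688.90000 / 8 = 336.11250
Sum of squared deviations: (+11.58750)² + (+3.28750)² + (+22.68750)² + (−36.91250)² + (−30.21250)² + (+15.98750)² + (+7.98750)² + (+5.58750)² = 3285.74875
Variance = 3285.74875 / 7 = 469.39268
SE* = √469.39268

SE* = 21.6655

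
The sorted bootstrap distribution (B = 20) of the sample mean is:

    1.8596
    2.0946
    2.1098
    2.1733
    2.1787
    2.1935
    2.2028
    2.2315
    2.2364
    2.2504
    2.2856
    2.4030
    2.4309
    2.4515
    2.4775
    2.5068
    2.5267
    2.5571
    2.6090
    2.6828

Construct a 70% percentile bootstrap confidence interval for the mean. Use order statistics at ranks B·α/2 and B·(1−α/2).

α = 0.30; lower rank = 20 × 0.150 = 3; upper rank = 20 × 0.850 = 17.
The 3rd smallest replicate is 2.1098; the 17th is 2.5267.

(2.1098, 2.5267)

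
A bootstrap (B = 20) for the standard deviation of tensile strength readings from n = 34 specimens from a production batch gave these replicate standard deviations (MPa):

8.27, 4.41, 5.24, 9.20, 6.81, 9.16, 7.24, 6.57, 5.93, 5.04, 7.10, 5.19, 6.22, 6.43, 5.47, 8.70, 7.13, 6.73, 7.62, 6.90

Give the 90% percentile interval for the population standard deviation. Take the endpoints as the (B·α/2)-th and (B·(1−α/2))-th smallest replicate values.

Sorted replicates: 4.41, 5.04, 5.19, 5.24, 5.47, 5.93, 6.22, 6.43, 6.57, 6.73, 6.81, 6.90, 7.10, 7.13, 7.24, 7.62, 8.27, 8.70, 9.16, 9.20
α = 0.10; lower rank = 20 × 0.050 = 1; upper rank = 20 × 0.950 = 19.
The 1st smallest replicate is 4.41; the 19th is 9.16.

(4.41, 9.16)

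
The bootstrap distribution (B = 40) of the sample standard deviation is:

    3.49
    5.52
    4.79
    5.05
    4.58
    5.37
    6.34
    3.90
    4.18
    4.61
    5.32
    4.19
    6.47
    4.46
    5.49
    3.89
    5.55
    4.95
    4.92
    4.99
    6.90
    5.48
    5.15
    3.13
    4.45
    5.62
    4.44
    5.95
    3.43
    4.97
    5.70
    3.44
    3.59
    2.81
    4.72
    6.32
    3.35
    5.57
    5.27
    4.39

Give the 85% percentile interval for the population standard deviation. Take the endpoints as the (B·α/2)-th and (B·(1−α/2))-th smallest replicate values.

(3.35, 6.32)

Sorted replicates: 2.81, 3.13, 3.35, 3.43, 3.44, 3.49, 3.59, 3.89, 3.90, 4.18, 4.19, 4.39, 4.44, 4.45, 4.46, 4.58, 4.61, 4.72, 4.79, 4.92, 4.95, 4.97, 4.99, 5.05, 5.15, 5.27, 5.32, 5.37, 5.48, 5.49, 5.52, 5.55, 5.57, 5.62, 5.70, 5.95, 6.32, 6.34, 6.47, 6.90
α = 0.15; lower rank = 40 × 0.075 = 3; upper rank = 40 × 0.925 = 37.
The 3rd smallest replicate is 3.35; the 37th is 6.32.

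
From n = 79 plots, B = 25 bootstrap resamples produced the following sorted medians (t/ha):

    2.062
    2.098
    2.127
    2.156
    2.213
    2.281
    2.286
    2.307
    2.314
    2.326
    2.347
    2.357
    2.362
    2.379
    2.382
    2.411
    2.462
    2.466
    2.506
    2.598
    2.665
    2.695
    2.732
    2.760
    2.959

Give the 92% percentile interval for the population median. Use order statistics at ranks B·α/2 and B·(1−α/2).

(2.062, 2.760)

α = 0.08; lower rank = 25 × 0.040 = 1; upper rank = 25 × 0.960 = 24.
The 1st smallest replicate is 2.062; the 24th is 2.760.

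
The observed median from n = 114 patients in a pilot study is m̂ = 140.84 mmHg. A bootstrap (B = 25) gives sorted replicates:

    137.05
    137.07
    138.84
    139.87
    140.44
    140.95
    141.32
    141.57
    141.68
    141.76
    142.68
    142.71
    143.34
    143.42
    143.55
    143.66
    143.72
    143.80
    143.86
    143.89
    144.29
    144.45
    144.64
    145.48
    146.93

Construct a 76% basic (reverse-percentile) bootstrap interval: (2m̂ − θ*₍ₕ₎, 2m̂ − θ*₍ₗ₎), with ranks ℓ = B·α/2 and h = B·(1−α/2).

Percentile endpoints at ranks 3 and 22: θ*₍3₎ = 138.84, θ*₍22₎ = 144.45.
Basic interval reflects these around m̂:
  lower = 2 × 140.84 − 144.45 = 137.23
  upper = 2 × 140.84 − 138.84 = 142.84

(137.23, 142.84)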